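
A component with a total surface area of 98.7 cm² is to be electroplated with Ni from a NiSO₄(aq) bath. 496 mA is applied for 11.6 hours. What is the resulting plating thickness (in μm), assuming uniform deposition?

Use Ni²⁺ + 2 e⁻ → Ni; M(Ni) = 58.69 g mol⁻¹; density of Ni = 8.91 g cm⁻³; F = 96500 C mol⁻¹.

Q = I·t = 0.4960 × 41760 = 20710 C; n(e⁻) = 0.2146 mol.
n(Ni) = n(e⁻)/2 = 0.1073 mol, so m = 0.1073 × 58.69 = 6.299 g.
Volume = m/ρ = 6.299 / 8.91 = 0.7069 cm³.
Thickness = V/A = 0.7069 / 98.7 = 0.00716 cm = 71.6 μm.

71.6 μm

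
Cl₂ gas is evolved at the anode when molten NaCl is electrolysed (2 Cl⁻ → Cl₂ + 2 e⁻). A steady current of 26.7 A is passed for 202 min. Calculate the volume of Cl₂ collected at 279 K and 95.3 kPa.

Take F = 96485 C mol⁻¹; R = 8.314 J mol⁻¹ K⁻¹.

Q = I·t = 26.70 A × 12120 s = 323600 C.
n(e⁻) = Q/F = 323600 / 96485 = 3.354 mol.
2 electrons are transferred per Cl₂ molecule, so n(Cl₂) = 3.354 / 2 = 1.677 mol.
V = nRT/P = (1.677 × 8.314 × 279) / (95.3 × 10³ Pa) = 0.0408 m³ = 40.8 L.

40.8 L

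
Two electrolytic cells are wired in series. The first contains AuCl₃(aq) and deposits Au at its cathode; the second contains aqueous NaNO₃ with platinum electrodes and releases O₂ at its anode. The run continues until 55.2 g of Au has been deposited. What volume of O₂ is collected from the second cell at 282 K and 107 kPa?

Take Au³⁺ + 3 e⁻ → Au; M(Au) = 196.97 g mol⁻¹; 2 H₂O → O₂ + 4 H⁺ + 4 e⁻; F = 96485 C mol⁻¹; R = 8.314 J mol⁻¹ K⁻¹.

n(Au) = 55.2 / 196.97 = 0.2802 mol, so n(e⁻) = 3 × 0.2802 = 0.8407 mol.
The cells are in series, so the same 0.8407 mol of electrons passes through the second cell.
2 H₂O → O₂ + 4 H⁺ + 4 e⁻ — 4 mol e⁻ per mol O₂, so n(O₂) = 0.8407/4 = 0.2102 mol.
V = nRT/P = (0.2102 × 8.314 × 282) / (107 × 10³) = 0.00461 m³ = 4.61 L.

4.61 L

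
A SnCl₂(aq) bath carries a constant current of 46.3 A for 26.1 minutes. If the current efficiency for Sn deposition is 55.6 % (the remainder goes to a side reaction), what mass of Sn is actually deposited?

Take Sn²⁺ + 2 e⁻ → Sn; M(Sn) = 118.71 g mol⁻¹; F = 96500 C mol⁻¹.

24.8 g

Q = I·t = 46.30 × 1566.0 = 72510 C.
n(e⁻) = 72510/96500 = 0.7514 mol; theoretically n(Sn) = 0.7514/2 = 0.3757 mol, m_theo = 44.60 g.
At 55.6 % efficiency, m_actual = 0.556 × 44.60 = 24.8 g.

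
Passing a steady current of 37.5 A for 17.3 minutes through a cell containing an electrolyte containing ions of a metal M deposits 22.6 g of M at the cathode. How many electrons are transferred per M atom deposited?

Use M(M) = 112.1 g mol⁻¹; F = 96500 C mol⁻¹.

Q = I·t = 37.50 A × 1038.0 s = 38920 C, so n(e⁻) = 38920/96500 = 0.4034 mol.
n(M) deposited = 22.6 / 112.1 = 0.2016 mol.
Electrons per atom = n(e⁻)/n(M) = 0.4034 / 0.2016 = 2.00 ≈ 2, so the ion is M²⁺.

2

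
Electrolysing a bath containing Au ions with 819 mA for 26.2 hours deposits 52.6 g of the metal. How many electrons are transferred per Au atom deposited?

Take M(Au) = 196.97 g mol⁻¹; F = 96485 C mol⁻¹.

3

Q = I·t = 0.8190 A × 94320 s = 77250 C, so n(e⁻) = 77250/96485 = 0.8006 mol.
n(Au) deposited = 52.6 / 196.97 = 0.2670 mol.
Electrons per atom = n(e⁻)/n(Au) = 0.8006 / 0.2670 = 3.00 ≈ 3, so the ion is Au³⁺.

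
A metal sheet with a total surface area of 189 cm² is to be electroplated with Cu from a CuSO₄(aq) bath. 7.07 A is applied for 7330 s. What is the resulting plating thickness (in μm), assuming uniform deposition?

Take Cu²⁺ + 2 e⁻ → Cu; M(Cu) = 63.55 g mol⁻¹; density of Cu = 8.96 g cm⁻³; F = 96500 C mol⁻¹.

101 μm

Q = I·t = 7.070 × 7330.0 = 51820 C; n(e⁻) = 0.5370 mol.
n(Cu) = n(e⁻)/2 = 0.2685 mol, so m = 0.2685 × 63.55 = 17.06 g.
Volume = m/ρ = 17.06 / 8.96 = 1.904 cm³.
Thickness = V/A = 1.904 / 189 = 0.0101 cm = 101 μm.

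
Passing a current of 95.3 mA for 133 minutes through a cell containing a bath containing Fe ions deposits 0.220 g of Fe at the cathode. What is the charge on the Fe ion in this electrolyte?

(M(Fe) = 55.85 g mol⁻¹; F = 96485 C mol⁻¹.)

Q = I·t = 0.09530 A × 7980.0 s = 760.5 C, so n(e⁻) = 760.5/96485 = 0.007882 mol.
n(Fe) deposited = 0.220 / 55.85 = 0.003939 mol.
Electrons per atom = n(e⁻)/n(Fe) = 0.007882 / 0.003939 = 2.00 ≈ 2, so the ion is Fe²⁺.

+2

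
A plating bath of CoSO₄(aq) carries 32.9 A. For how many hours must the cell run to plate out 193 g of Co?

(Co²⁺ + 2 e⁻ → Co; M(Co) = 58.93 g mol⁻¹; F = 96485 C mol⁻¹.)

n(Co) = m/M = 193 / 58.93 = 3.275 mol.
Each Co atom requires 2 electrons, so n(e⁻) = 2 × 3.275 = 6.550 mol.
Q = n(e⁻)·F = 6.550 × 96485 = 632000 C.
t = Q/I = 632000 / 32.90 A = 19210 s = 5.34 h.

5.34 h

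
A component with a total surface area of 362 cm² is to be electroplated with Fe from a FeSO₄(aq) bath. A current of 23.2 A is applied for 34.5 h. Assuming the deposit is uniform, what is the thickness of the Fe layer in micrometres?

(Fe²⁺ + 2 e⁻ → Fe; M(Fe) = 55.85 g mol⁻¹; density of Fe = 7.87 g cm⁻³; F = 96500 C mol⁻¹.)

2930 μm

Q = I·t = 23.20 × 124200 = 2881000 C; n(e⁻) = 29.86 mol.
n(Fe) = n(e⁻)/2 = 14.93 mol, so m = 14.93 × 55.85 = 833.8 g.
Volume = m/ρ = 833.8 / 7.87 = 105.9 cm³.
Thickness = V/A = 105.9 / 362 = 0.293 cm = 2930 μm.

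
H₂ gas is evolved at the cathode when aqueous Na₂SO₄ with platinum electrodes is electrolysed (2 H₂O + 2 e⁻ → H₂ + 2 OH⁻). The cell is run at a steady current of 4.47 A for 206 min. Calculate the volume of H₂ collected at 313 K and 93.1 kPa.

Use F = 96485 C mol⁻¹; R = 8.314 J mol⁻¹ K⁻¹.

8.00 L

Q = I·t = 4.470 A × 12360 s = 55250 C.
n(e⁻) = Q/F = 55250 / 96485 = 0.5726 mol.
2 electrons are transferred per H₂ molecule, so n(H₂) = 0.5726 / 2 = 0.2863 mol.
V = nRT/P = (0.2863 × 8.314 × 313) / (93.1 × 10³ Pa) = 0.00800 m³ = 8.00 L.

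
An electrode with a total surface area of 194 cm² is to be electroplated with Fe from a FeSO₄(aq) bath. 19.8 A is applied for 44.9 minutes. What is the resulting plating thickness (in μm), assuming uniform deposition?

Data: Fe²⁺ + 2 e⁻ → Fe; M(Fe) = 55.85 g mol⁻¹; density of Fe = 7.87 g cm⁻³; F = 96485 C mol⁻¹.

Q = I·t = 19.80 × 2694.0 = 53340 C; n(e⁻) = 0.5528 mol.
n(Fe) = n(e⁻)/2 = 0.2764 mol, so m = 0.2764 × 55.85 = 15.44 g.
Volume = m/ρ = 15.44 / 7.87 = 1.962 cm³.
Thickness = V/A = 1.962 / 194 = 0.0101 cm = 101 μm.

101 μm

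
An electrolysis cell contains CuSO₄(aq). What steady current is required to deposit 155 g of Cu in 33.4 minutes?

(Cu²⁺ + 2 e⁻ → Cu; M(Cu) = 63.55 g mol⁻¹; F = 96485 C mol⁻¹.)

n(Cu) = 155 / 63.55 = 2.439 mol.
n(e⁻) = 2 × 2.439 = 4.878 mol.
Q = n(e⁻)·F = 4.878 × 96485 = 470700 C.
I = Q/t = 470700 / 2004.0 s = 235 A.

235 A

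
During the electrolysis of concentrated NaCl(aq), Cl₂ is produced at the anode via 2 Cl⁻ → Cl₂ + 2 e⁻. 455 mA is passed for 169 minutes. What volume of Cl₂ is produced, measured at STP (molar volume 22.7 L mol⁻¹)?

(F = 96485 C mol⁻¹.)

0.543 L

Q = I·t = 0.4550 A × 10140 s = 4614 C.
n(e⁻) = Q/F = 4614 / 96485 = 0.04782 mol.
2 electrons are transferred per Cl₂ molecule, so n(Cl₂) = 0.04782 / 2 = 0.02391 mol.
V = n × V_m = 0.02391 × 22.7 = 0.543 L.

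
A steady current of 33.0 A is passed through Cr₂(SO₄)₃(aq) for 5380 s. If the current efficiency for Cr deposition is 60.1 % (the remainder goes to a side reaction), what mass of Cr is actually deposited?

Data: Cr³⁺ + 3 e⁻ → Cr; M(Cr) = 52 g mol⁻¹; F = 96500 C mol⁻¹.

19.2 g

Q = I·t = 33.00 × 5380.0 = 177500 C.
n(e⁻) = 177500/96500 = 1.840 mol; theoretically n(Cr) = 1.840/3 = 0.6133 mol, m_theo = 31.89 g.
At 60.1 % efficiency, m_actual = 0.601 × 31.89 = 19.2 g.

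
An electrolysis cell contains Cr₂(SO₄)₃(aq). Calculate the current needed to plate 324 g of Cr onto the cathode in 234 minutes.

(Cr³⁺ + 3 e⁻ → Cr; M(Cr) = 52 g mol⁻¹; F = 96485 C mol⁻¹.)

n(Cr) = 324 / 52 = 6.231 mol.
n(e⁻) = 3 × 6.231 = 18.69 mol.
Q = n(e⁻)·F = 18.69 × 96485 = 1804000 C.
I = Q/t = 1804000 / 14040 s = 128 A.

128 A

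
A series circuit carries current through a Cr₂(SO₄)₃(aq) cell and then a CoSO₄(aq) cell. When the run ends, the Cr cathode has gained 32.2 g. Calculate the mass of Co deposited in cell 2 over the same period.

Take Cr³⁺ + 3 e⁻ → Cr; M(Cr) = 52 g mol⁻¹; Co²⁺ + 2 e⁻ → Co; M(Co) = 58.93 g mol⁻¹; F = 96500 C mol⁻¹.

n(Cr) = 32.2 / 52 = 0.6192 mol.
Since Cr³⁺ + 3 e⁻ → Cr, n(e⁻) passed = 3 × 0.6192 = 1.858 mol.
Cells in series carry the same charge, so the same 1.858 mol of electrons passes through cell 2.
Co²⁺ + 2 e⁻ → Co, so n(Co) = 1.858 / 2 = 0.9288 mol.
m(Co) = 0.9288 × 58.93 = 54.7 g.

54.7 g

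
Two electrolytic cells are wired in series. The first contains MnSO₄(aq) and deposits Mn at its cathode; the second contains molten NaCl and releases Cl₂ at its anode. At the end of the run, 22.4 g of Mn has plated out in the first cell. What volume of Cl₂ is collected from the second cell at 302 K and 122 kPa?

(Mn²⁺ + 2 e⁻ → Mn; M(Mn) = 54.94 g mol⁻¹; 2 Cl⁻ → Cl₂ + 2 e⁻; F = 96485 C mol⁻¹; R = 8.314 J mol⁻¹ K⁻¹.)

8.39 L

n(Mn) = 22.4 / 54.94 = 0.4077 mol, so n(e⁻) = 2 × 0.4077 = 0.8154 mol.
The cells are in series, so the same 0.8154 mol of electrons passes through the second cell.
2 Cl⁻ → Cl₂ + 2 e⁻ — 2 mol e⁻ per mol Cl₂, so n(Cl₂) = 0.8154/2 = 0.4077 mol.
V = nRT/P = (0.4077 × 8.314 × 302) / (122 × 10³) = 0.00839 m³ = 8.39 L.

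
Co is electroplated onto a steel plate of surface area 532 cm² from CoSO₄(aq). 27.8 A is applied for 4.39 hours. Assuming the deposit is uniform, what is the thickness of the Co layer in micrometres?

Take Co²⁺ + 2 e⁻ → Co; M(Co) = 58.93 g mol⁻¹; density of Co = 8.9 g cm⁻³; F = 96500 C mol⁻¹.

Q = I·t = 27.80 × 15804 = 439400 C; n(e⁻) = 4.553 mol.
n(Co) = n(e⁻)/2 = 2.276 mol, so m = 2.276 × 58.93 = 134.2 g.
Volume = m/ρ = 134.2 / 8.9 = 15.07 cm³.
Thickness = V/A = 15.07 / 532 = 0.0283 cm = 283 μm.

283 μm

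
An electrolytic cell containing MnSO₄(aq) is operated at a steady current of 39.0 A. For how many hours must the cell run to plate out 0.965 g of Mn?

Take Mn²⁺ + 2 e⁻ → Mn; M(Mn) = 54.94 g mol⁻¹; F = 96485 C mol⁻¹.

0.0241 h

n(Mn) = m/M = 0.965 / 54.94 = 0.01756 mol.
Each Mn atom requires 2 electrons, so n(e⁻) = 2 × 0.01756 = 0.03513 mol.
Q = n(e⁻)·F = 0.03513 × 96485 = 3389 C.
t = Q/I = 3389 / 39.00 A = 86.91 s = 0.0241 h.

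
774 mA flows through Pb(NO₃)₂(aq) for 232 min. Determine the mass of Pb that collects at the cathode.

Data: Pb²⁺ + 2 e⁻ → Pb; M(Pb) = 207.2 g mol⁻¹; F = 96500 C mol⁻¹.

Q = I·t = 0.7740 A × 13920 s = 10770 C.
n(e⁻) = Q/F = 10770 / 96500 = 0.1116 mol.
Pb²⁺ + 2 e⁻ → Pb, so n(Pb) = n(e⁻)/2 = 0.05582 mol.
m = n·M = 0.05582 × 207.2 = 11.6 g.

11.6 g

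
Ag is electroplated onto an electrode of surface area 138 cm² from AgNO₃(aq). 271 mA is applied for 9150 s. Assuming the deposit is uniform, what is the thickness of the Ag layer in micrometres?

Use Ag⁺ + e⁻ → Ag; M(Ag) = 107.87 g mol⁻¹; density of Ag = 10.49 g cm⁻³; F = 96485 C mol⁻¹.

19.2 μm

Q = I·t = 0.2710 × 9150.0 = 2480 C; n(e⁻) = 0.02570 mol.
n(Ag) = n(e⁻)/1 = 0.02570 mol, so m = 0.02570 × 107.87 = 2.772 g.
Volume = m/ρ = 2.772 / 10.49 = 0.2643 cm³.
Thickness = V/A = 0.2643 / 138 = 0.00192 cm = 19.2 μm.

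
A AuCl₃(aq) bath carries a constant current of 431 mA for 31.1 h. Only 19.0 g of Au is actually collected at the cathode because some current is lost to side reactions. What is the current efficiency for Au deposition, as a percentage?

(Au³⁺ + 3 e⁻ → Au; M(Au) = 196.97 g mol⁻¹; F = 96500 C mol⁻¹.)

57.9 %

Q = I·t = 0.4310 × 111960 = 48250 C; n(e⁻) = 48250/96500 = 0.5000 mol.
Theoretical n(Au) = n(e⁻)/3 = 0.1667 mol, i.e. m_theo = 0.1667 × 196.97 = 32.83 g.
Efficiency = m_actual / m_theo = 19.0 / 32.83 = 57.9 %.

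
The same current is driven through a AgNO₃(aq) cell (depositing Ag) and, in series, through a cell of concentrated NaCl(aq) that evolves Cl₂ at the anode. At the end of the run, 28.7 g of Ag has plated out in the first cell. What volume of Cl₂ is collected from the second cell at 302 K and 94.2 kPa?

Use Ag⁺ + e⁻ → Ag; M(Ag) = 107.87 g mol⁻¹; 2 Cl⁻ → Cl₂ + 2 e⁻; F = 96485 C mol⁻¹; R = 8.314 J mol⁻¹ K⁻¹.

n(Ag) = 28.7 / 107.87 = 0.2661 mol, so n(e⁻) = 1 × 0.2661 = 0.2661 mol.
The cells are in series, so the same 0.2661 mol of electrons passes through the second cell.
2 Cl⁻ → Cl₂ + 2 e⁻ — 2 mol e⁻ per mol Cl₂, so n(Cl₂) = 0.2661/2 = 0.1330 mol.
V = nRT/P = (0.1330 × 8.314 × 302) / (94.2 × 10³) = 0.00355 m³ = 3.55 L.

3.55 L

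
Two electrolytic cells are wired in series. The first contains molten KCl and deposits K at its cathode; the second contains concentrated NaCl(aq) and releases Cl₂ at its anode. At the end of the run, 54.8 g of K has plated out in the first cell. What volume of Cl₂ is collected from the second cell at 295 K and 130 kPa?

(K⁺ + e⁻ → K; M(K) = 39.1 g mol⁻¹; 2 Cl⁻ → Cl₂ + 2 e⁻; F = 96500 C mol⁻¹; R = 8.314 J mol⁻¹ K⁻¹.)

13.2 L

n(K) = 54.8 / 39.1 = 1.402 mol, so n(e⁻) = 1 × 1.402 = 1.402 mol.
The cells are in series, so the same 1.402 mol of electrons passes through the second cell.
2 Cl⁻ → Cl₂ + 2 e⁻ — 2 mol e⁻ per mol Cl₂, so n(Cl₂) = 1.402/2 = 0.7008 mol.
V = nRT/P = (0.7008 × 8.314 × 295) / (130 × 10³) = 0.0132 m³ = 13.2 L.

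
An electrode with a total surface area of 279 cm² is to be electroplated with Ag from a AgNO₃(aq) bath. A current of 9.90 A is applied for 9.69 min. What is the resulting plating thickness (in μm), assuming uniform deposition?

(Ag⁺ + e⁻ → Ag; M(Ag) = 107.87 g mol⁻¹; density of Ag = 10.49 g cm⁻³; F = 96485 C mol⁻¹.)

22.0 μm

Q = I·t = 9.900 × 581.40 = 5756 C; n(e⁻) = 0.05966 mol.
n(Ag) = n(e⁻)/1 = 0.05966 mol, so m = 0.05966 × 107.87 = 6.435 g.
Volume = m/ρ = 6.435 / 10.49 = 0.6134 cm³.
Thickness = V/A = 0.6134 / 279 = 0.00220 cm = 22.0 μm.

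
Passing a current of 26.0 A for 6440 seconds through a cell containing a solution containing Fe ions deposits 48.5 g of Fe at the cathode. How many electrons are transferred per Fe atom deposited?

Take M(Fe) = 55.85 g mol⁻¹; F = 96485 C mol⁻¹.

2

Q = I·t = 26.00 A × 6440.0 s = 167400 C, so n(e⁻) = 167400/96485 = 1.735 mol.
n(Fe) deposited = 48.5 / 55.85 = 0.8684 mol.
Electrons per atom = n(e⁻)/n(Fe) = 1.735 / 0.8684 = 2.00 ≈ 2, so the ion is Fe²⁺.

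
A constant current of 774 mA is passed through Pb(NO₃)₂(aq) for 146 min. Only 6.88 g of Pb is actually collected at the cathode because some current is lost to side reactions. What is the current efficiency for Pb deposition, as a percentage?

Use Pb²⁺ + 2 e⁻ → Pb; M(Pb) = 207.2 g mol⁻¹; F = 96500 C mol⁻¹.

94.5 %

Q = I·t = 0.7740 × 8760.0 = 6780 C; n(e⁻) = 6780/96500 = 0.07026 mol.
Theoretical n(Pb) = n(e⁻)/2 = 0.03513 mol, i.e. m_theo = 0.03513 × 207.2 = 7.279 g.
Efficiency = m_actual / m_theo = 6.88 / 7.279 = 94.5 %.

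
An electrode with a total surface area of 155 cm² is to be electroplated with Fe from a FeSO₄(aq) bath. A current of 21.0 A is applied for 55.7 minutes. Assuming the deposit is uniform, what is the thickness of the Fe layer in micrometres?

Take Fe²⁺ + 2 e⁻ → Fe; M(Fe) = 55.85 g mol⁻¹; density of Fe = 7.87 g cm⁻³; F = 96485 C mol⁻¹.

167 μm

Q = I·t = 21.00 × 3342.0 = 70180 C; n(e⁻) = 0.7274 mol.
n(Fe) = n(e⁻)/2 = 0.3637 mol, so m = 0.3637 × 55.85 = 20.31 g.
Volume = m/ρ = 20.31 / 7.87 = 2.581 cm³.
Thickness = V/A = 2.581 / 155 = 0.0167 cm = 167 μm.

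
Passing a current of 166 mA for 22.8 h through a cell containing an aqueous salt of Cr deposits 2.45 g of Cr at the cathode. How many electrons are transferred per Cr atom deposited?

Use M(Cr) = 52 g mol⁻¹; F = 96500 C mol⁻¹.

Q = I·t = 0.1660 A × 82080 s = 13630 C, so n(e⁻) = 13630/96500 = 0.1412 mol.
n(Cr) deposited = 2.45 / 52 = 0.04712 mol.
Electrons per atom = n(e⁻)/n(Cr) = 0.1412 / 0.04712 = 3.00 ≈ 3, so the ion is Cr³⁺.

3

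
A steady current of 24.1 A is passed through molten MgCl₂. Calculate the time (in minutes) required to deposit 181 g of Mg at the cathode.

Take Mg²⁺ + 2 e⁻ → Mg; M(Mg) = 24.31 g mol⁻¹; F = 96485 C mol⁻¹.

n(Mg) = m/M = 181 / 24.31 = 7.445 mol.
Each Mg atom requires 2 electrons, so n(e⁻) = 2 × 7.445 = 14.89 mol.
Q = n(e⁻)·F = 14.89 × 96485 = 1437000 C.
t = Q/I = 1437000 / 24.10 A = 59620 s = 994 min.

994 min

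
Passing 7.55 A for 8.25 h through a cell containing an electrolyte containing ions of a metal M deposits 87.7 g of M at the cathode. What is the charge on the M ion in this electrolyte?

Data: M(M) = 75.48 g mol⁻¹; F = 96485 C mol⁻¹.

Q = I·t = 7.550 A × 29700 s = 224200 C, so n(e⁻) = 224200/96485 = 2.324 mol.
n(M) deposited = 87.7 / 75.48 = 1.162 mol.
Electrons per atom = n(e⁻)/n(M) = 2.324 / 1.162 = 2.00 ≈ 2, so the ion is M²⁺.

+2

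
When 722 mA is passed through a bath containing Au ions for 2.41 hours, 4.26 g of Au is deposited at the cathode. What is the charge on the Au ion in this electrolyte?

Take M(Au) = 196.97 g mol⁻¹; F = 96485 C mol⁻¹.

Q = I·t = 0.7220 A × 8676.0 s = 6264 C, so n(e⁻) = 6264/96485 = 0.06492 mol.
n(Au) deposited = 4.26 / 196.97 = 0.02163 mol.
Electrons per atom = n(e⁻)/n(Au) = 0.06492 / 0.02163 = 3.00 ≈ 3, so the ion is Au³⁺.

+3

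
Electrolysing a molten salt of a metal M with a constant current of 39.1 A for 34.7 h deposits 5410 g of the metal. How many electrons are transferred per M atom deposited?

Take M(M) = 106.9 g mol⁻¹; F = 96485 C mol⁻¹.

Q = I·t = 39.10 A × 124920 s = 4884000 C, so n(e⁻) = 4884000/96485 = 50.62 mol.
n(M) deposited = 5410 / 106.9 = 50.61 mol.
Electrons per atom = n(e⁻)/n(M) = 50.62 / 50.61 = 1.00 ≈ 1, so the ion is M⁺.

1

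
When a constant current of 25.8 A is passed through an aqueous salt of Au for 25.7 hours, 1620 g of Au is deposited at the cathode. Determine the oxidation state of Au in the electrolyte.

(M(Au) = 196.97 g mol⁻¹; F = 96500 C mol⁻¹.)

+3

Q = I·t = 25.80 A × 92520 s = 2387000 C, so n(e⁻) = 2387000/96500 = 24.74 mol.
n(Au) deposited = 1620 / 196.97 = 8.225 mol.
Electrons per atom = n(e⁻)/n(Au) = 24.74 / 8.225 = 3.01 ≈ 3, so the ion is Au³⁺.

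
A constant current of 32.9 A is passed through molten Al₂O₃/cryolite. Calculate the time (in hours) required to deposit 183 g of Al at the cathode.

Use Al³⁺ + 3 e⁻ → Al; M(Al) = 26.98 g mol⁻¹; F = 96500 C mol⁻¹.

16.6 h

n(Al) = m/M = 183 / 26.98 = 6.783 mol.
Each Al atom requires 3 electrons, so n(e⁻) = 3 × 6.783 = 20.35 mol.
Q = n(e⁻)·F = 20.35 × 96500 = 1964000 C.
t = Q/I = 1964000 / 32.90 A = 59680 s = 16.6 h.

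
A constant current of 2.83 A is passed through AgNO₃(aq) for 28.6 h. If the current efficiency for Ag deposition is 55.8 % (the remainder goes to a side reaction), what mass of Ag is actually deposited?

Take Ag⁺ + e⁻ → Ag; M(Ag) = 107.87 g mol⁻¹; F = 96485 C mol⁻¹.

Q = I·t = 2.830 × 102960 = 291400 C.
n(e⁻) = 291400/96485 = 3.020 mol; theoretically n(Ag) = 3.020/1 = 3.020 mol, m_theo = 325.8 g.
At 55.8 % efficiency, m_actual = 0.558 × 325.8 = 182 g.

182 g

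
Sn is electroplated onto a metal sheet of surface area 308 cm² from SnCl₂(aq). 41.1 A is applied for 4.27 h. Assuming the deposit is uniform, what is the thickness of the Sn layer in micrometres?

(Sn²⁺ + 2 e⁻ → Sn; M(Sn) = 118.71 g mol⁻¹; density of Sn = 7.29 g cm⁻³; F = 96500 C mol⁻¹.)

1730 μm

Q = I·t = 41.10 × 15372 = 631800 C; n(e⁻) = 6.547 mol.
n(Sn) = n(e⁻)/2 = 3.274 mol, so m = 3.274 × 118.71 = 388.6 g.
Volume = m/ρ = 388.6 / 7.29 = 53.31 cm³.
Thickness = V/A = 53.31 / 308 = 0.173 cm = 1730 μm.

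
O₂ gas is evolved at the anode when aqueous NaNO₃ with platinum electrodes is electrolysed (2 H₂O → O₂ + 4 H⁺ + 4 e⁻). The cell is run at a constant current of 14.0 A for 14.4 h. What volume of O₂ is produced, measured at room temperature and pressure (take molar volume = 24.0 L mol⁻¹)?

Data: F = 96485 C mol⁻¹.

45.1 L

Q = I·t = 14.00 A × 51840 s = 725800 C.
n(e⁻) = Q/F = 725800 / 96485 = 7.522 mol.
4 electrons are transferred per O₂ molecule, so n(O₂) = 7.522 / 4 = 1.880 mol.
V = n × V_m = 1.880 × 24.0 = 45.1 L.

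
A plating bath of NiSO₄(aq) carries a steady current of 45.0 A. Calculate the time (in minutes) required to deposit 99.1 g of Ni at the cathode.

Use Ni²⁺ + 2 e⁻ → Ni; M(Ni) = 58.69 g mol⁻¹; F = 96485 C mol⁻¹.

121 min

n(Ni) = m/M = 99.1 / 58.69 = 1.689 mol.
Each Ni atom requires 2 electrons, so n(e⁻) = 2 × 1.689 = 3.377 mol.
Q = n(e⁻)·F = 3.377 × 96485 = 325800 C.
t = Q/I = 325800 / 45.00 A = 7241 s = 121 min.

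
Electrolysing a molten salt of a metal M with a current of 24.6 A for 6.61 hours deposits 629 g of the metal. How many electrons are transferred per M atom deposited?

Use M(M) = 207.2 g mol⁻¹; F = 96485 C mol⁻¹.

2

Q = I·t = 24.60 A × 23796 s = 585400 C, so n(e⁻) = 585400/96485 = 6.067 mol.
n(M) deposited = 629 / 207.2 = 3.036 mol.
Electrons per atom = n(e⁻)/n(M) = 6.067 / 3.036 = 2.00 ≈ 2, so the ion is M²⁺.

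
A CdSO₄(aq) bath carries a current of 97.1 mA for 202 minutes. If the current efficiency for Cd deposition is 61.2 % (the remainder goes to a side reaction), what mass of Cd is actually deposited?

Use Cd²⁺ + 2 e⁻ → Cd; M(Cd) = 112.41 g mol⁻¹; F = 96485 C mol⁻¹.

0.420 g

Q = I·t = 0.09710 × 12120 = 1177 C.
n(e⁻) = 1177/96485 = 0.01220 mol; theoretically n(Cd) = 0.01220/2 = 0.006099 mol, m_theo = 0.6855 g.
At 61.2 % efficiency, m_actual = 0.612 × 0.6855 = 0.420 g.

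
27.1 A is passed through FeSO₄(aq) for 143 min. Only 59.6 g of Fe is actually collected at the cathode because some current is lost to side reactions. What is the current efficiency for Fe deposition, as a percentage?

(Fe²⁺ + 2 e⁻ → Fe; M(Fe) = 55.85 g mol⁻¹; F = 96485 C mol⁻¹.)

88.6 %

Q = I·t = 27.10 × 8580.0 = 232500 C; n(e⁻) = 232500/96485 = 2.410 mol.
Theoretical n(Fe) = n(e⁻)/2 = 1.205 mol, i.e. m_theo = 1.205 × 55.85 = 67.30 g.
Efficiency = m_actual / m_theo = 59.6 / 67.30 = 88.6 %.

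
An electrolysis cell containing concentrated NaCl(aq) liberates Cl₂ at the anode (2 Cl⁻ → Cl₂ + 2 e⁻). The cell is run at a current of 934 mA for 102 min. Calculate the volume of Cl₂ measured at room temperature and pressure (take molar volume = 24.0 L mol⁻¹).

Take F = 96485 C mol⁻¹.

Q = I·t = 0.9340 A × 6120.0 s = 5716 C.
n(e⁻) = Q/F = 5716 / 96485 = 0.05924 mol.
2 electrons are transferred per Cl₂ molecule, so n(Cl₂) = 0.05924 / 2 = 0.02962 mol.
V = n × V_m = 0.02962 × 24.0 = 0.711 L.

0.711 L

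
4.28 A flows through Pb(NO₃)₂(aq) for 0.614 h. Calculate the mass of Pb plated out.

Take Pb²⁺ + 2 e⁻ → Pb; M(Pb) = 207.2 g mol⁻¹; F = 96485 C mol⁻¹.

Q = I·t = 4.280 A × 2210.4 s = 9461 C.
n(e⁻) = Q/F = 9461 / 96485 = 0.09805 mol.
Pb²⁺ + 2 e⁻ → Pb, so n(Pb) = n(e⁻)/2 = 0.04903 mol.
m = n·M = 0.04903 × 207.2 = 10.2 g.

10.2 g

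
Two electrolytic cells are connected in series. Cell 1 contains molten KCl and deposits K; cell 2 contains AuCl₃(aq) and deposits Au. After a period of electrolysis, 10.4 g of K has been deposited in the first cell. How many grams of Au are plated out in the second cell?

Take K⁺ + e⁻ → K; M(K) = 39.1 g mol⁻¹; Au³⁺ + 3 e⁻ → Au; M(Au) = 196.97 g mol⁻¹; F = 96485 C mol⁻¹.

17.5 g

n(K) = 10.4 / 39.1 = 0.2660 mol.
Since K⁺ + e⁻ → K, n(e⁻) passed = 1 × 0.2660 = 0.2660 mol.
Cells in series carry the same charge, so the same 0.2660 mol of electrons passes through cell 2.
Au³⁺ + 3 e⁻ → Au, so n(Au) = 0.2660 / 3 = 0.08866 mol.
m(Au) = 0.08866 × 196.97 = 17.5 g.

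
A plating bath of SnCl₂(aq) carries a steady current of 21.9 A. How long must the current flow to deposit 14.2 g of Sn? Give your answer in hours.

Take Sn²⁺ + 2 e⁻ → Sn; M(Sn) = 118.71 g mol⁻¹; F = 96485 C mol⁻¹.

0.293 h

n(Sn) = m/M = 14.2 / 118.71 = 0.1196 mol.
Each Sn atom requires 2 electrons, so n(e⁻) = 2 × 0.1196 = 0.2392 mol.
Q = n(e⁻)·F = 0.2392 × 96485 = 23080 C.
t = Q/I = 23080 / 21.90 A = 1054 s = 0.293 h.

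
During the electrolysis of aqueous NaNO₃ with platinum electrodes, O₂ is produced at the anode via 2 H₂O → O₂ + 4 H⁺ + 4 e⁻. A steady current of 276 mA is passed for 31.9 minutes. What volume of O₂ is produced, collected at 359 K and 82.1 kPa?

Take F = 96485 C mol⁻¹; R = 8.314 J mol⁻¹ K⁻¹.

0.0498 L

Q = I·t = 0.2760 A × 1914.0 s = 528.3 C.
n(e⁻) = Q/F = 528.3 / 96485 = 0.005475 mol.
4 electrons are transferred per O₂ molecule, so n(O₂) = 0.005475 / 4 = 0.001369 mol.
V = nRT/P = (0.001369 × 8.314 × 359) / (82.1 × 10³ Pa) = 4.98 × 10⁻⁵ m³ = 0.0498 L.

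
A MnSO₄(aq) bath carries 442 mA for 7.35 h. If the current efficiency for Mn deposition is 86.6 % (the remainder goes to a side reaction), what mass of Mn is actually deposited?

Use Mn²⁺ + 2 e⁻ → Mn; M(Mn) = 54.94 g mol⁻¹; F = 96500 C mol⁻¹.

Q = I·t = 0.4420 × 26460 = 11700 C.
n(e⁻) = 11700/96500 = 0.1212 mol; theoretically n(Mn) = 0.1212/2 = 0.06060 mol, m_theo = 3.329 g.
At 86.6 % efficiency, m_actual = 0.866 × 3.329 = 2.88 g.

2.88 g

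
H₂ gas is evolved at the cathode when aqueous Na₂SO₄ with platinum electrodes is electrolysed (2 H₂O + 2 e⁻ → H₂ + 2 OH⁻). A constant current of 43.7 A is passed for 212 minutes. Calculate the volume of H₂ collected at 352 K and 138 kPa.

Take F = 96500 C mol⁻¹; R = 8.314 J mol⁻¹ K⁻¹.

61.1 L

Q = I·t = 43.70 A × 12720 s = 555900 C.
n(e⁻) = Q/F = 555900 / 96500 = 5.760 mol.
2 electrons are transferred per H₂ molecule, so n(H₂) = 5.760 / 2 = 2.880 mol.
V = nRT/P = (2.880 × 8.314 × 352) / (138 × 10³ Pa) = 0.0611 m³ = 61.1 L.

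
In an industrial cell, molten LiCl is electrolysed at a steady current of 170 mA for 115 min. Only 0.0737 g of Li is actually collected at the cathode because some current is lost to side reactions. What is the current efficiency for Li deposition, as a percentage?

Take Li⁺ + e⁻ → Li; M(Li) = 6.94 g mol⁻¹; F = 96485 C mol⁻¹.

Q = I·t = 0.1700 × 6900.0 = 1173 C; n(e⁻) = 1173/96485 = 0.01216 mol.
Theoretical n(Li) = n(e⁻)/1 = 0.01216 mol, i.e. m_theo = 0.01216 × 6.94 = 0.08437 g.
Efficiency = m_actual / m_theo = 0.0737 / 0.08437 = 87.4 %.

87.4 %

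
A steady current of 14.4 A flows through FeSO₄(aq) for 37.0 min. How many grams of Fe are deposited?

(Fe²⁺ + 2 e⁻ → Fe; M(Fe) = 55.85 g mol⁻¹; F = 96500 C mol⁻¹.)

Q = I·t = 14.40 A × 2220.0 s = 31970 C.
n(e⁻) = Q/F = 31970 / 96500 = 0.3313 mol.
Fe²⁺ + 2 e⁻ → Fe, so n(Fe) = n(e⁻)/2 = 0.1656 mol.
m = n·M = 0.1656 × 55.85 = 9.25 g.

9.25 g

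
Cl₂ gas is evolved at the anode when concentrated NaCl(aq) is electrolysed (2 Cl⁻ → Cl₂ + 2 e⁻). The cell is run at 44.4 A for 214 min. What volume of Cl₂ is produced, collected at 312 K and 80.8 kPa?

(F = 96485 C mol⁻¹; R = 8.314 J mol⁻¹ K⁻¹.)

Q = I·t = 44.40 A × 12840 s = 570100 C.
n(e⁻) = Q/F = 570100 / 96485 = 5.909 mol.
2 electrons are transferred per Cl₂ molecule, so n(Cl₂) = 5.909 / 2 = 2.954 mol.
V = nRT/P = (2.954 × 8.314 × 312) / (80.8 × 10³ Pa) = 0.0948 m³ = 94.8 L.

94.8 L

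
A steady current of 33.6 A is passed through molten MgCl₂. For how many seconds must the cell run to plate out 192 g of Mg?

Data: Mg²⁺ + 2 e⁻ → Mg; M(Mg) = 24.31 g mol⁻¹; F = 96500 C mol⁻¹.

n(Mg) = m/M = 192 / 24.31 = 7.898 mol.
Each Mg atom requires 2 electrons, so n(e⁻) = 2 × 7.898 = 15.80 mol.
Q = n(e⁻)·F = 15.80 × 96500 = 1524000 C.
t = Q/I = 1524000 / 33.60 A = 45370 s.

45400 s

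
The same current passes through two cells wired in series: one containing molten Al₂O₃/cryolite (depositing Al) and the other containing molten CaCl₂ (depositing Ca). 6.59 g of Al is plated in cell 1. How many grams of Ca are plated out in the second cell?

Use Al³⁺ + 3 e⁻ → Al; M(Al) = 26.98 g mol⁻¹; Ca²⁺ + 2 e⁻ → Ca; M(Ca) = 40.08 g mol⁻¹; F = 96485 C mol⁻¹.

14.7 g

n(Al) = 6.59 / 26.98 = 0.2443 mol.
Since Al³⁺ + 3 e⁻ → Al, n(e⁻) passed = 3 × 0.2443 = 0.7328 mol.
Cells in series carry the same charge, so the same 0.7328 mol of electrons passes through cell 2.
Ca²⁺ + 2 e⁻ → Ca, so n(Ca) = 0.7328 / 2 = 0.3664 mol.
m(Ca) = 0.3664 × 40.08 = 14.7 g.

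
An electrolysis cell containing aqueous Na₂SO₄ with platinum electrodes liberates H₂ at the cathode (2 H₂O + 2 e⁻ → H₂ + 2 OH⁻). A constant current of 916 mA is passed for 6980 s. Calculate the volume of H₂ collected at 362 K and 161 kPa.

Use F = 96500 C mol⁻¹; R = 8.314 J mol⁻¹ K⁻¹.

0.619 L

Q = I·t = 0.9160 A × 6980.0 s = 6394 C.
n(e⁻) = Q/F = 6394 / 96500 = 0.06626 mol.
2 electrons are transferred per H₂ molecule, so n(H₂) = 0.06626 / 2 = 0.03313 mol.
V = nRT/P = (0.03313 × 8.314 × 362) / (161 × 10³ Pa) = 6.19 × 10⁻⁴ m³ = 0.619 L.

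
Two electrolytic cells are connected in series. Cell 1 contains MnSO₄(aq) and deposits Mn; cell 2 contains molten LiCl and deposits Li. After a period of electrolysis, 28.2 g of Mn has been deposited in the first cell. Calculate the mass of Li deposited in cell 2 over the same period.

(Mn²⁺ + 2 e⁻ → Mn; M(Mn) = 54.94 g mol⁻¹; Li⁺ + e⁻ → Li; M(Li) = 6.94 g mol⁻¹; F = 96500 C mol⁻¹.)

n(Mn) = 28.2 / 54.94 = 0.5133 mol.
Since Mn²⁺ + 2 e⁻ → Mn, n(e⁻) passed = 2 × 0.5133 = 1.027 mol.
Cells in series carry the same charge, so the same 1.027 mol of electrons passes through cell 2.
Li⁺ + e⁻ → Li, so n(Li) = 1.027 / 1 = 1.027 mol.
m(Li) = 1.027 × 6.94 = 7.12 g.

7.12 g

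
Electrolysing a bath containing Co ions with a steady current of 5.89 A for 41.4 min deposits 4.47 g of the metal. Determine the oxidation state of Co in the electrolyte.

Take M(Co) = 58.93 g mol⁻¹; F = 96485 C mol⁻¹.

+2

Q = I·t = 5.890 A × 2484.0 s = 14630 C, so n(e⁻) = 14630/96485 = 0.1516 mol.
n(Co) deposited = 4.47 / 58.93 = 0.07585 mol.
Electrons per atom = n(e⁻)/n(Co) = 0.1516 / 0.07585 = 2.00 ≈ 2, so the ion is Co²⁺.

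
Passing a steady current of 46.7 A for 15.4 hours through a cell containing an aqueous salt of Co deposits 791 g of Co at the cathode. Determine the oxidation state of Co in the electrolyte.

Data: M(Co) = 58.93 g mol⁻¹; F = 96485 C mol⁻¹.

Q = I·t = 46.70 A × 55440 s = 2589000 C, so n(e⁻) = 2589000/96485 = 26.83 mol.
n(Co) deposited = 791 / 58.93 = 13.42 mol.
Electrons per atom = n(e⁻)/n(Co) = 26.83 / 13.42 = 2.00 ≈ 2, so the ion is Co²⁺.

+2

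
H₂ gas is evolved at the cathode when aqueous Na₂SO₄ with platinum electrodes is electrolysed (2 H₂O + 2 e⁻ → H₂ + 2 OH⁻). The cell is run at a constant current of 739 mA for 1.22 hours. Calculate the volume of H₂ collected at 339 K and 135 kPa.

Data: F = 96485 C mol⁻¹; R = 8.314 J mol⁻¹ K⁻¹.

Q = I·t = 0.7390 A × 4392.0 s = 3246 C.
n(e⁻) = Q/F = 3246 / 96485 = 0.03364 mol.
2 electrons are transferred per H₂ molecule, so n(H₂) = 0.03364 / 2 = 0.01682 mol.
V = nRT/P = (0.01682 × 8.314 × 339) / (135 × 10³ Pa) = 3.51 × 10⁻⁴ m³ = 0.351 L.

0.351 L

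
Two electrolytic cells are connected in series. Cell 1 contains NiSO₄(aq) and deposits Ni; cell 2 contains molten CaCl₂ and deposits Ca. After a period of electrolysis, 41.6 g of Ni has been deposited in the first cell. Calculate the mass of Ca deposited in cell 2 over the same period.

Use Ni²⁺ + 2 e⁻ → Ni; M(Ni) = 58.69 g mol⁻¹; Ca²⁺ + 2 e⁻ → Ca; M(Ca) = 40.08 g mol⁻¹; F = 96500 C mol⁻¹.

n(Ni) = 41.6 / 58.69 = 0.7088 mol.
Since Ni²⁺ + 2 e⁻ → Ni, n(e⁻) passed = 2 × 0.7088 = 1.418 mol.
Cells in series carry the same charge, so the same 1.418 mol of electrons passes through cell 2.
Ca²⁺ + 2 e⁻ → Ca, so n(Ca) = 1.418 / 2 = 0.7088 mol.
m(Ca) = 0.7088 × 40.08 = 28.4 g.

28.4 g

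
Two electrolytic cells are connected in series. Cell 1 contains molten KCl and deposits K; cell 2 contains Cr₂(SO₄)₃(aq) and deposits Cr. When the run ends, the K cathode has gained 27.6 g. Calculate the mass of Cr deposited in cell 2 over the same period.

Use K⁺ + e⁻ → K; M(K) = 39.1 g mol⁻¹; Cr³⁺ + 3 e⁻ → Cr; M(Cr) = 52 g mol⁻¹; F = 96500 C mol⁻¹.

n(K) = 27.6 / 39.1 = 0.7059 mol.
Since K⁺ + e⁻ → K, n(e⁻) passed = 1 × 0.7059 = 0.7059 mol.
Cells in series carry the same charge, so the same 0.7059 mol of electrons passes through cell 2.
Cr³⁺ + 3 e⁻ → Cr, so n(Cr) = 0.7059 / 3 = 0.2353 mol.
m(Cr) = 0.2353 × 52 = 12.2 g.

12.2 g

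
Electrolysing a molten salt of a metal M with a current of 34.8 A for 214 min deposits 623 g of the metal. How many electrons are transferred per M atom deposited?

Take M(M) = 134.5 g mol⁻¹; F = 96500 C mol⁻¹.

Q = I·t = 34.80 A × 12840 s = 446800 C, so n(e⁻) = 446800/96500 = 4.630 mol.
n(M) deposited = 623 / 134.5 = 4.632 mol.
Electrons per atom = n(e⁻)/n(M) = 4.630 / 4.632 = 1.00 ≈ 1, so the ion is M⁺.

1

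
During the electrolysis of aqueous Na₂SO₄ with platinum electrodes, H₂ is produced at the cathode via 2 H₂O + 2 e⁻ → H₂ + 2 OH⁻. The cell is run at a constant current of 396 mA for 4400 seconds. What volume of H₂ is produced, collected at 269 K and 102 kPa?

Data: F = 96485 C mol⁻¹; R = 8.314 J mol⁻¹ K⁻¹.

0.198 L

Q = I·t = 0.3960 A × 4400.0 s = 1742 C.
n(e⁻) = Q/F = 1742 / 96485 = 0.01806 mol.
2 electrons are transferred per H₂ molecule, so n(H₂) = 0.01806 / 2 = 0.009029 mol.
V = nRT/P = (0.009029 × 8.314 × 269) / (102 × 10³ Pa) = 1.98 × 10⁻⁴ m³ = 0.198 L.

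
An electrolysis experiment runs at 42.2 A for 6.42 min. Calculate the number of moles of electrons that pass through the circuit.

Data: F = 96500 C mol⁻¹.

Q = I·t = 42.20 A × 385.20 s = 16260 C.
n(e⁻) = Q/F = 16260 / 96500 = 0.168 mol.

0.168 mol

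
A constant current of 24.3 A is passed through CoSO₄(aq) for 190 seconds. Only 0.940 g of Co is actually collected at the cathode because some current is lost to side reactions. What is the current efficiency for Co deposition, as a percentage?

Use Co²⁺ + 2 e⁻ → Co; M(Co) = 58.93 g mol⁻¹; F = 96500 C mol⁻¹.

Q = I·t = 24.30 × 190.00 = 4617 C; n(e⁻) = 4617/96500 = 0.04784 mol.
Theoretical n(Co) = n(e⁻)/2 = 0.02392 mol, i.e. m_theo = 0.02392 × 58.93 = 1.410 g.
Efficiency = m_actual / m_theo = 0.940 / 1.410 = 66.7 %.

66.7 %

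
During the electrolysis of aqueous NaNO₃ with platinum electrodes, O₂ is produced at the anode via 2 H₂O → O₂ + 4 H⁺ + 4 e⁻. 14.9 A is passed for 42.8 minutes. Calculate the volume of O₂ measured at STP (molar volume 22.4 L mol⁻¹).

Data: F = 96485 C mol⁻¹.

Q = I·t = 14.90 A × 2568.0 s = 38260 C.
n(e⁻) = Q/F = 38260 / 96485 = 0.3966 mol.
4 electrons are transferred per O₂ molecule, so n(O₂) = 0.3966 / 4 = 0.09914 mol.
V = n × V_m = 0.09914 × 22.4 = 2.22 L.

2.22 L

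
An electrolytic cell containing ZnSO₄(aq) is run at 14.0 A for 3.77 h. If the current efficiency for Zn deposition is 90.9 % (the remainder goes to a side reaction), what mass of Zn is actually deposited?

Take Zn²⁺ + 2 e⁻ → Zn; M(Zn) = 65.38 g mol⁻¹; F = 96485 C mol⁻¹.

58.5 g

Q = I·t = 14.00 × 13572 = 190000 C.
n(e⁻) = 190000/96485 = 1.969 mol; theoretically n(Zn) = 1.969/2 = 0.9847 mol, m_theo = 64.38 g.
At 90.9 % efficiency, m_actual = 0.909 × 64.38 = 58.5 g.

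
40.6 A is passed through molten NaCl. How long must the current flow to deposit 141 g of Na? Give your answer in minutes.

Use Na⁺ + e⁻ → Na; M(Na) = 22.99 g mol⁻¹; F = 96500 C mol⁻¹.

n(Na) = m/M = 141 / 22.99 = 6.133 mol.
Each Na atom requires 1 electron, so n(e⁻) = 1 × 6.133 = 6.133 mol.
Q = n(e⁻)·F = 6.133 × 96500 = 591800 C.
t = Q/I = 591800 / 40.60 A = 14580 s = 243 min.

243 min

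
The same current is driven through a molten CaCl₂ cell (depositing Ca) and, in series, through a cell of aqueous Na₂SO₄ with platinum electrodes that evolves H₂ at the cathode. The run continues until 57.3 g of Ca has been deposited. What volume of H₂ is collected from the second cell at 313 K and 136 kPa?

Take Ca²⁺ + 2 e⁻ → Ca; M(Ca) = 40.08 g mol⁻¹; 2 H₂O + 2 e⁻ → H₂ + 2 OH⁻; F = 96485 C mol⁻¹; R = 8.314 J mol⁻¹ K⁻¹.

n(Ca) = 57.3 / 40.08 = 1.430 mol, so n(e⁻) = 2 × 1.430 = 2.859 mol.
The cells are in series, so the same 2.859 mol of electrons passes through the second cell.
2 H₂O + 2 e⁻ → H₂ + 2 OH⁻ — 2 mol e⁻ per mol H₂, so n(H₂) = 2.859/2 = 1.430 mol.
V = nRT/P = (1.430 × 8.314 × 313) / (136 × 10³) = 0.0274 m³ = 27.4 L.

27.4 L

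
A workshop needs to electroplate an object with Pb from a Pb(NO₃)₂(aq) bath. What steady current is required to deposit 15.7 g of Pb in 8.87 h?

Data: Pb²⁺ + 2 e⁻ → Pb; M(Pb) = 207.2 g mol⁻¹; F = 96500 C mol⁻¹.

0.458 A

n(Pb) = 15.7 / 207.2 = 0.07577 mol.
n(e⁻) = 2 × 0.07577 = 0.1515 mol.
Q = n(e⁻)·F = 0.1515 × 96500 = 14620 C.
I = Q/t = 14620 / 31932 s = 0.458 A.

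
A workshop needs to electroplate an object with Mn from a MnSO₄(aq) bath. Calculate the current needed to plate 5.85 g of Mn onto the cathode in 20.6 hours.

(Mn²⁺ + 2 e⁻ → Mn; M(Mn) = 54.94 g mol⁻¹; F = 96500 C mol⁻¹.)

n(Mn) = 5.85 / 54.94 = 0.1065 mol.
n(e⁻) = 2 × 0.1065 = 0.2130 mol.
Q = n(e⁻)·F = 0.2130 × 96500 = 20550 C.
I = Q/t = 20550 / 74160 s = 0.277 A.

0.277 A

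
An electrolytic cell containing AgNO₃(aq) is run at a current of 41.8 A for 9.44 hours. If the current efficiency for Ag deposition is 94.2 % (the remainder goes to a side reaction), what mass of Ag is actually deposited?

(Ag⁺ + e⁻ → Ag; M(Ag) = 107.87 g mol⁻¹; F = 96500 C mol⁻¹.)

1500 g

Q = I·t = 41.80 × 33984 = 1421000 C.
n(e⁻) = 1421000/96500 = 14.72 mol; theoretically n(Ag) = 14.72/1 = 14.72 mol, m_theo = 1588 g.
At 94.2 % efficiency, m_actual = 0.942 × 1588 = 1500 g.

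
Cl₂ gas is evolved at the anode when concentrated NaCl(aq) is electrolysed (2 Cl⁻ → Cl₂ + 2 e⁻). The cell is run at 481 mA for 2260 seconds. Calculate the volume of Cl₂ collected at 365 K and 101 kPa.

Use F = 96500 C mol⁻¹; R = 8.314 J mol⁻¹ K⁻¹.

Q = I·t = 0.4810 A × 2260.0 s = 1087 C.
n(e⁻) = Q/F = 1087 / 96500 = 0.01126 mol.
2 electrons are transferred per Cl₂ molecule, so n(Cl₂) = 0.01126 / 2 = 0.005632 mol.
V = nRT/P = (0.005632 × 8.314 × 365) / (101 × 10³ Pa) = 1.69 × 10⁻⁴ m³ = 0.169 L.

0.169 L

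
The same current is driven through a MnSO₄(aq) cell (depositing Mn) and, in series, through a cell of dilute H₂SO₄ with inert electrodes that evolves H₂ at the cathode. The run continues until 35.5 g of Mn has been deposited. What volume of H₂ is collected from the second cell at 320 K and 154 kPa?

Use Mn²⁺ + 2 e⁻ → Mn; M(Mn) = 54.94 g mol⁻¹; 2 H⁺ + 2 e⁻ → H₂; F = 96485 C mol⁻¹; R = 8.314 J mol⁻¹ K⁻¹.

11.2 L

n(Mn) = 35.5 / 54.94 = 0.6462 mol, so n(e⁻) = 2 × 0.6462 = 1.292 mol.
The cells are in series, so the same 1.292 mol of electrons passes through the second cell.
2 H⁺ + 2 e⁻ → H₂ — 2 mol e⁻ per mol H₂, so n(H₂) = 1.292/2 = 0.6462 mol.
V = nRT/P = (0.6462 × 8.314 × 320) / (154 × 10³) = 0.0112 m³ = 11.2 L.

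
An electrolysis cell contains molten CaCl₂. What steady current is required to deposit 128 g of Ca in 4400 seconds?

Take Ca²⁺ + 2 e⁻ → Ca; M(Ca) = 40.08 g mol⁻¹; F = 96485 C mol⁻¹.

140 A

n(Ca) = 128 / 40.08 = 3.194 mol.
n(e⁻) = 2 × 3.194 = 6.387 mol.
Q = n(e⁻)·F = 6.387 × 96485 = 616300 C.
I = Q/t = 616300 / 4400.0 s = 140 A.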